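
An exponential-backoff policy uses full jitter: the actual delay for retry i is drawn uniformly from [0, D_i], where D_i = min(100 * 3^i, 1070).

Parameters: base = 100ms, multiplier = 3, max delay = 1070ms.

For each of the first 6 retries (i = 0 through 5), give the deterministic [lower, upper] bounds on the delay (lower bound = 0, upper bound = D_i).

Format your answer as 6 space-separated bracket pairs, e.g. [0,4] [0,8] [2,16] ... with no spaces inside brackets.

Computing bounds per retry:
  i=0: D_i=min(100*3^0,1070)=100, bounds=[0,100]
  i=1: D_i=min(100*3^1,1070)=300, bounds=[0,300]
  i=2: D_i=min(100*3^2,1070)=900, bounds=[0,900]
  i=3: D_i=min(100*3^3,1070)=1070, bounds=[0,1070]
  i=4: D_i=min(100*3^4,1070)=1070, bounds=[0,1070]
  i=5: D_i=min(100*3^5,1070)=1070, bounds=[0,1070]

Answer: [0,100] [0,300] [0,900] [0,1070] [0,1070] [0,1070]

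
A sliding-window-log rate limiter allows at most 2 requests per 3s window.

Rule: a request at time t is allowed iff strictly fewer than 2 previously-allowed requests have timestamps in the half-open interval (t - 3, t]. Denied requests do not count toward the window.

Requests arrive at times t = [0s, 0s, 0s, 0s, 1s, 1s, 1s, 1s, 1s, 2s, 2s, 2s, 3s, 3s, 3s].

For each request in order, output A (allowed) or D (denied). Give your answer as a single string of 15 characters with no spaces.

Answer: AADDDDDDDDDDAAD

Derivation:
Tracking allowed requests in the window:
  req#1 t=0s: ALLOW
  req#2 t=0s: ALLOW
  req#3 t=0s: DENY
  req#4 t=0s: DENY
  req#5 t=1s: DENY
  req#6 t=1s: DENY
  req#7 t=1s: DENY
  req#8 t=1s: DENY
  req#9 t=1s: DENY
  req#10 t=2s: DENY
  req#11 t=2s: DENY
  req#12 t=2s: DENY
  req#13 t=3s: ALLOW
  req#14 t=3s: ALLOW
  req#15 t=3s: DENY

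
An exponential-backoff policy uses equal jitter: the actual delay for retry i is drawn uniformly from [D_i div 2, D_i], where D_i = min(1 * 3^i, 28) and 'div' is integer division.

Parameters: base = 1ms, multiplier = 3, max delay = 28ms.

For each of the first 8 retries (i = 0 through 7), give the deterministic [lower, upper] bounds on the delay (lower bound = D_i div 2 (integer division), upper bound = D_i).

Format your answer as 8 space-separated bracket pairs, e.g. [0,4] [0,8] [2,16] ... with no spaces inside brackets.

Computing bounds per retry:
  i=0: D_i=min(1*3^0,28)=1, bounds=[0,1]
  i=1: D_i=min(1*3^1,28)=3, bounds=[1,3]
  i=2: D_i=min(1*3^2,28)=9, bounds=[4,9]
  i=3: D_i=min(1*3^3,28)=27, bounds=[13,27]
  i=4: D_i=min(1*3^4,28)=28, bounds=[14,28]
  i=5: D_i=min(1*3^5,28)=28, bounds=[14,28]
  i=6: D_i=min(1*3^6,28)=28, bounds=[14,28]
  i=7: D_i=min(1*3^7,28)=28, bounds=[14,28]

Answer: [0,1] [1,3] [4,9] [13,27] [14,28] [14,28] [14,28] [14,28]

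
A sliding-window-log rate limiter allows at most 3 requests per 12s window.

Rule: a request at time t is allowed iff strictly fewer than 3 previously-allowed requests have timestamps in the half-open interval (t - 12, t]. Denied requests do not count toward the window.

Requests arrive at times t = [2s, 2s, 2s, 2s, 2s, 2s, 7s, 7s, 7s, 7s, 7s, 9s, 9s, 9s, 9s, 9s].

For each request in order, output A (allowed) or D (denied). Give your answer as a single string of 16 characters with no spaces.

Answer: AAADDDDDDDDDDDDD

Derivation:
Tracking allowed requests in the window:
  req#1 t=2s: ALLOW
  req#2 t=2s: ALLOW
  req#3 t=2s: ALLOW
  req#4 t=2s: DENY
  req#5 t=2s: DENY
  req#6 t=2s: DENY
  req#7 t=7s: DENY
  req#8 t=7s: DENY
  req#9 t=7s: DENY
  req#10 t=7s: DENY
  req#11 t=7s: DENY
  req#12 t=9s: DENY
  req#13 t=9s: DENY
  req#14 t=9s: DENY
  req#15 t=9s: DENY
  req#16 t=9s: DENY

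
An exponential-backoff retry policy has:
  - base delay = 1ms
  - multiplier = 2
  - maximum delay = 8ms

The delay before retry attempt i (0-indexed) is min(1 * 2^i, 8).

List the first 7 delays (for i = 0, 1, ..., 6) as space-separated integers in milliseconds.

Computing each delay:
  i=0: min(1*2^0, 8) = 1
  i=1: min(1*2^1, 8) = 2
  i=2: min(1*2^2, 8) = 4
  i=3: min(1*2^3, 8) = 8
  i=4: min(1*2^4, 8) = 8
  i=5: min(1*2^5, 8) = 8
  i=6: min(1*2^6, 8) = 8

Answer: 1 2 4 8 8 8 8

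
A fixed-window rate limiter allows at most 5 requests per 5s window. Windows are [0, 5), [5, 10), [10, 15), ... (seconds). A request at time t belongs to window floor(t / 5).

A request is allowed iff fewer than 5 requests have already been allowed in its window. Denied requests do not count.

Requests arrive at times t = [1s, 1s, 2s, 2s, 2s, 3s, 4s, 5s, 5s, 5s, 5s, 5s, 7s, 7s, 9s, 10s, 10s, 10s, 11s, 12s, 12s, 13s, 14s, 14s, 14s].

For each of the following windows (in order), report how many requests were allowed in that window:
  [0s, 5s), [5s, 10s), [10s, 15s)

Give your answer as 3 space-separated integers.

Answer: 5 5 5

Derivation:
Processing requests:
  req#1 t=1s (window 0): ALLOW
  req#2 t=1s (window 0): ALLOW
  req#3 t=2s (window 0): ALLOW
  req#4 t=2s (window 0): ALLOW
  req#5 t=2s (window 0): ALLOW
  req#6 t=3s (window 0): DENY
  req#7 t=4s (window 0): DENY
  req#8 t=5s (window 1): ALLOW
  req#9 t=5s (window 1): ALLOW
  req#10 t=5s (window 1): ALLOW
  req#11 t=5s (window 1): ALLOW
  req#12 t=5s (window 1): ALLOW
  req#13 t=7s (window 1): DENY
  req#14 t=7s (window 1): DENY
  req#15 t=9s (window 1): DENY
  req#16 t=10s (window 2): ALLOW
  req#17 t=10s (window 2): ALLOW
  req#18 t=10s (window 2): ALLOW
  req#19 t=11s (window 2): ALLOW
  req#20 t=12s (window 2): ALLOW
  req#21 t=12s (window 2): DENY
  req#22 t=13s (window 2): DENY
  req#23 t=14s (window 2): DENY
  req#24 t=14s (window 2): DENY
  req#25 t=14s (window 2): DENY

Allowed counts by window: 5 5 5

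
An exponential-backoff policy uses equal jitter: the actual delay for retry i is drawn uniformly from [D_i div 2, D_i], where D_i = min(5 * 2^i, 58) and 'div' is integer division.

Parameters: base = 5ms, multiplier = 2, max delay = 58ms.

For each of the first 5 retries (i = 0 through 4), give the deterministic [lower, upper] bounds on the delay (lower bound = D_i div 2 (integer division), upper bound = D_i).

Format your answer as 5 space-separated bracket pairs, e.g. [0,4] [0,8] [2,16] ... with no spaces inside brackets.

Answer: [2,5] [5,10] [10,20] [20,40] [29,58]

Derivation:
Computing bounds per retry:
  i=0: D_i=min(5*2^0,58)=5, bounds=[2,5]
  i=1: D_i=min(5*2^1,58)=10, bounds=[5,10]
  i=2: D_i=min(5*2^2,58)=20, bounds=[10,20]
  i=3: D_i=min(5*2^3,58)=40, bounds=[20,40]
  i=4: D_i=min(5*2^4,58)=58, bounds=[29,58]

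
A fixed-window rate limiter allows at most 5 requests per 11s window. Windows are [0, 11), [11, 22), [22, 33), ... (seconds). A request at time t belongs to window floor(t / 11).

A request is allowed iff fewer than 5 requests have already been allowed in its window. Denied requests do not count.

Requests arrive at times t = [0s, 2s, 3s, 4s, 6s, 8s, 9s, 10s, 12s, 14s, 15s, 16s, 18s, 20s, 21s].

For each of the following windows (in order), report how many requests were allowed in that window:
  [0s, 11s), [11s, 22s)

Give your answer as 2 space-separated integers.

Answer: 5 5

Derivation:
Processing requests:
  req#1 t=0s (window 0): ALLOW
  req#2 t=2s (window 0): ALLOW
  req#3 t=3s (window 0): ALLOW
  req#4 t=4s (window 0): ALLOW
  req#5 t=6s (window 0): ALLOW
  req#6 t=8s (window 0): DENY
  req#7 t=9s (window 0): DENY
  req#8 t=10s (window 0): DENY
  req#9 t=12s (window 1): ALLOW
  req#10 t=14s (window 1): ALLOW
  req#11 t=15s (window 1): ALLOW
  req#12 t=16s (window 1): ALLOW
  req#13 t=18s (window 1): ALLOW
  req#14 t=20s (window 1): DENY
  req#15 t=21s (window 1): DENY

Allowed counts by window: 5 5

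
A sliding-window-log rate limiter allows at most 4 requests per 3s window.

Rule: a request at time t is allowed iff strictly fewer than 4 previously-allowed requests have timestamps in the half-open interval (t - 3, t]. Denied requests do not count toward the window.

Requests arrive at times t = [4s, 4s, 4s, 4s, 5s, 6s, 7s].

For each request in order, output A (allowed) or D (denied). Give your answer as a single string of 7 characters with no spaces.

Tracking allowed requests in the window:
  req#1 t=4s: ALLOW
  req#2 t=4s: ALLOW
  req#3 t=4s: ALLOW
  req#4 t=4s: ALLOW
  req#5 t=5s: DENY
  req#6 t=6s: DENY
  req#7 t=7s: ALLOW

Answer: AAAADDA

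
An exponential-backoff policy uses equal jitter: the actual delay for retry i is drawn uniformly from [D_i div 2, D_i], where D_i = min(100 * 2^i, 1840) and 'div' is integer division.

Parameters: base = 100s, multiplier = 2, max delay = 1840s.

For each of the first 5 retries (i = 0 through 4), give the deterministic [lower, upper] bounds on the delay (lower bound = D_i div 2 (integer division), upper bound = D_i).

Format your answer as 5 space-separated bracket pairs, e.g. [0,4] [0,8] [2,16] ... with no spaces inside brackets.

Answer: [50,100] [100,200] [200,400] [400,800] [800,1600]

Derivation:
Computing bounds per retry:
  i=0: D_i=min(100*2^0,1840)=100, bounds=[50,100]
  i=1: D_i=min(100*2^1,1840)=200, bounds=[100,200]
  i=2: D_i=min(100*2^2,1840)=400, bounds=[200,400]
  i=3: D_i=min(100*2^3,1840)=800, bounds=[400,800]
  i=4: D_i=min(100*2^4,1840)=1600, bounds=[800,1600]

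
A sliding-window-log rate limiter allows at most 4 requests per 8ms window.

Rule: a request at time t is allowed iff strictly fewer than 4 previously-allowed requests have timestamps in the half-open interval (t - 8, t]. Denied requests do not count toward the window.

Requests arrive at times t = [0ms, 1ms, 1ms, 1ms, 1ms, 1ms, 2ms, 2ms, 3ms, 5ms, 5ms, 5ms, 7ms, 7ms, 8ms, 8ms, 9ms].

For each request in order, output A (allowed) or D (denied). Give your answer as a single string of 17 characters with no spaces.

Tracking allowed requests in the window:
  req#1 t=0ms: ALLOW
  req#2 t=1ms: ALLOW
  req#3 t=1ms: ALLOW
  req#4 t=1ms: ALLOW
  req#5 t=1ms: DENY
  req#6 t=1ms: DENY
  req#7 t=2ms: DENY
  req#8 t=2ms: DENY
  req#9 t=3ms: DENY
  req#10 t=5ms: DENY
  req#11 t=5ms: DENY
  req#12 t=5ms: DENY
  req#13 t=7ms: DENY
  req#14 t=7ms: DENY
  req#15 t=8ms: ALLOW
  req#16 t=8ms: DENY
  req#17 t=9ms: ALLOW

Answer: AAAADDDDDDDDDDADA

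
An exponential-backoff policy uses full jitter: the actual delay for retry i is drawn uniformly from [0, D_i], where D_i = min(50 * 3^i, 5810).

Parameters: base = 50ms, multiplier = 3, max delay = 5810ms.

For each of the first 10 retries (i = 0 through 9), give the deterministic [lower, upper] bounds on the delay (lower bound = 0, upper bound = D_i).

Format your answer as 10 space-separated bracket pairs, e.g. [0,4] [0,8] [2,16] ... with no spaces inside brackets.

Answer: [0,50] [0,150] [0,450] [0,1350] [0,4050] [0,5810] [0,5810] [0,5810] [0,5810] [0,5810]

Derivation:
Computing bounds per retry:
  i=0: D_i=min(50*3^0,5810)=50, bounds=[0,50]
  i=1: D_i=min(50*3^1,5810)=150, bounds=[0,150]
  i=2: D_i=min(50*3^2,5810)=450, bounds=[0,450]
  i=3: D_i=min(50*3^3,5810)=1350, bounds=[0,1350]
  i=4: D_i=min(50*3^4,5810)=4050, bounds=[0,4050]
  i=5: D_i=min(50*3^5,5810)=5810, bounds=[0,5810]
  i=6: D_i=min(50*3^6,5810)=5810, bounds=[0,5810]
  i=7: D_i=min(50*3^7,5810)=5810, bounds=[0,5810]
  i=8: D_i=min(50*3^8,5810)=5810, bounds=[0,5810]
  i=9: D_i=min(50*3^9,5810)=5810, bounds=[0,5810]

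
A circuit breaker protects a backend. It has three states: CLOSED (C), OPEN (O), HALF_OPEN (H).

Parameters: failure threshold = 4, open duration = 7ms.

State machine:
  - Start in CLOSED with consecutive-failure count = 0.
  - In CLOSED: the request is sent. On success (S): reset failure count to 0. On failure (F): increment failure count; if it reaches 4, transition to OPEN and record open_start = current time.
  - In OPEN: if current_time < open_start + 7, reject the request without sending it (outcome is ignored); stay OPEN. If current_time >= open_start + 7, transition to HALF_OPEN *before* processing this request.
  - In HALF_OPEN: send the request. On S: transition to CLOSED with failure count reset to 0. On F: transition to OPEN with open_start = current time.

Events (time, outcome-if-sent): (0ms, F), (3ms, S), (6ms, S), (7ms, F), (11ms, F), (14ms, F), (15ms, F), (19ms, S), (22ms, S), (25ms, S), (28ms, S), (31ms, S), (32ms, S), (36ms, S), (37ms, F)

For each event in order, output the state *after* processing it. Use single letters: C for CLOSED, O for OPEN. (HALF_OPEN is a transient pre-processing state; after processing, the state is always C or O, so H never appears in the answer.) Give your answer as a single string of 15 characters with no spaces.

Answer: CCCCCCOOCCCCCCC

Derivation:
State after each event:
  event#1 t=0ms outcome=F: state=CLOSED
  event#2 t=3ms outcome=S: state=CLOSED
  event#3 t=6ms outcome=S: state=CLOSED
  event#4 t=7ms outcome=F: state=CLOSED
  event#5 t=11ms outcome=F: state=CLOSED
  event#6 t=14ms outcome=F: state=CLOSED
  event#7 t=15ms outcome=F: state=OPEN
  event#8 t=19ms outcome=S: state=OPEN
  event#9 t=22ms outcome=S: state=CLOSED
  event#10 t=25ms outcome=S: state=CLOSED
  event#11 t=28ms outcome=S: state=CLOSED
  event#12 t=31ms outcome=S: state=CLOSED
  event#13 t=32ms outcome=S: state=CLOSED
  event#14 t=36ms outcome=S: state=CLOSED
  event#15 t=37ms outcome=F: state=CLOSED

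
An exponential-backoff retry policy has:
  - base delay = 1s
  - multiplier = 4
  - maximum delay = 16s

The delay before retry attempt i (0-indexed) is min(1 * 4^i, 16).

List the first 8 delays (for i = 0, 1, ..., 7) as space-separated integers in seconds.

Answer: 1 4 16 16 16 16 16 16

Derivation:
Computing each delay:
  i=0: min(1*4^0, 16) = 1
  i=1: min(1*4^1, 16) = 4
  i=2: min(1*4^2, 16) = 16
  i=3: min(1*4^3, 16) = 16
  i=4: min(1*4^4, 16) = 16
  i=5: min(1*4^5, 16) = 16
  i=6: min(1*4^6, 16) = 16
  i=7: min(1*4^7, 16) = 16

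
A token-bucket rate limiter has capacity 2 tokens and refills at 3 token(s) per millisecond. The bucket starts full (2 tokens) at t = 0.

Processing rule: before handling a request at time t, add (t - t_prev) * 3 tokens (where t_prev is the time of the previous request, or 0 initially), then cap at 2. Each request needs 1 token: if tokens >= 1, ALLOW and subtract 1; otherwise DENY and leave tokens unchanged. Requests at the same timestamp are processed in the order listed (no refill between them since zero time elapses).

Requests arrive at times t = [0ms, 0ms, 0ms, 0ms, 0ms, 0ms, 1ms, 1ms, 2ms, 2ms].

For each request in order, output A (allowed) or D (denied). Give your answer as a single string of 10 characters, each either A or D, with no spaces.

Simulating step by step:
  req#1 t=0ms: ALLOW
  req#2 t=0ms: ALLOW
  req#3 t=0ms: DENY
  req#4 t=0ms: DENY
  req#5 t=0ms: DENY
  req#6 t=0ms: DENY
  req#7 t=1ms: ALLOW
  req#8 t=1ms: ALLOW
  req#9 t=2ms: ALLOW
  req#10 t=2ms: ALLOW

Answer: AADDDDAAAA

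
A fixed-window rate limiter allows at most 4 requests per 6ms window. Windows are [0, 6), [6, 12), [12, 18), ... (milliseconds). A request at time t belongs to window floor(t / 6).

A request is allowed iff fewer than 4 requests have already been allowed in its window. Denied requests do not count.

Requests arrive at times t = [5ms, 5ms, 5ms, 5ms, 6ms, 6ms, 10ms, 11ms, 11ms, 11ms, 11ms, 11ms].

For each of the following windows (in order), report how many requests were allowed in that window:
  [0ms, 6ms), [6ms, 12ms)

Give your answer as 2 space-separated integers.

Answer: 4 4

Derivation:
Processing requests:
  req#1 t=5ms (window 0): ALLOW
  req#2 t=5ms (window 0): ALLOW
  req#3 t=5ms (window 0): ALLOW
  req#4 t=5ms (window 0): ALLOW
  req#5 t=6ms (window 1): ALLOW
  req#6 t=6ms (window 1): ALLOW
  req#7 t=10ms (window 1): ALLOW
  req#8 t=11ms (window 1): ALLOW
  req#9 t=11ms (window 1): DENY
  req#10 t=11ms (window 1): DENY
  req#11 t=11ms (window 1): DENY
  req#12 t=11ms (window 1): DENY

Allowed counts by window: 4 4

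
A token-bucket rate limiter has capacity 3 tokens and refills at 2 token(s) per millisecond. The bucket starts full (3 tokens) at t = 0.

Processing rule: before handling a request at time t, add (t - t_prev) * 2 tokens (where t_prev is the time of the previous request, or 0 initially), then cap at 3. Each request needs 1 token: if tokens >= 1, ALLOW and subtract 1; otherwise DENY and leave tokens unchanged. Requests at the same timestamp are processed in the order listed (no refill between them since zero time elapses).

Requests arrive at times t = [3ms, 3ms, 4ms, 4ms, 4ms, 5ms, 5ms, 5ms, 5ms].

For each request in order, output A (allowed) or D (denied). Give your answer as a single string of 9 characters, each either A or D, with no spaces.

Simulating step by step:
  req#1 t=3ms: ALLOW
  req#2 t=3ms: ALLOW
  req#3 t=4ms: ALLOW
  req#4 t=4ms: ALLOW
  req#5 t=4ms: ALLOW
  req#6 t=5ms: ALLOW
  req#7 t=5ms: ALLOW
  req#8 t=5ms: DENY
  req#9 t=5ms: DENY

Answer: AAAAAAADD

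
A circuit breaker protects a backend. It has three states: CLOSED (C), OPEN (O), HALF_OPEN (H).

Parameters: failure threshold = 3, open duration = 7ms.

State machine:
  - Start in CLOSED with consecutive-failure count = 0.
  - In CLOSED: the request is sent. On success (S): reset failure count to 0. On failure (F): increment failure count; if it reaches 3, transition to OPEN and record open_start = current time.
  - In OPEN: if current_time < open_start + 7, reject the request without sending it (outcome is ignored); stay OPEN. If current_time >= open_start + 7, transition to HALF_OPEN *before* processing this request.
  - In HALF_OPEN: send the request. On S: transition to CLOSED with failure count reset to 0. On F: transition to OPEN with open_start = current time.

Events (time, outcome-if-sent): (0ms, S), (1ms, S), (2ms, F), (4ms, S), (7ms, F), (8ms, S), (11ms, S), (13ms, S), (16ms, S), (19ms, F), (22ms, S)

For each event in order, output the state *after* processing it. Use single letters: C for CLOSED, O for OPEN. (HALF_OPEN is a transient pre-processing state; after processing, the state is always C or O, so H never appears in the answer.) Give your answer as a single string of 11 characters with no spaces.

Answer: CCCCCCCCCCC

Derivation:
State after each event:
  event#1 t=0ms outcome=S: state=CLOSED
  event#2 t=1ms outcome=S: state=CLOSED
  event#3 t=2ms outcome=F: state=CLOSED
  event#4 t=4ms outcome=S: state=CLOSED
  event#5 t=7ms outcome=F: state=CLOSED
  event#6 t=8ms outcome=S: state=CLOSED
  event#7 t=11ms outcome=S: state=CLOSED
  event#8 t=13ms outcome=S: state=CLOSED
  event#9 t=16ms outcome=S: state=CLOSED
  event#10 t=19ms outcome=F: state=CLOSED
  event#11 t=22ms outcome=S: state=CLOSED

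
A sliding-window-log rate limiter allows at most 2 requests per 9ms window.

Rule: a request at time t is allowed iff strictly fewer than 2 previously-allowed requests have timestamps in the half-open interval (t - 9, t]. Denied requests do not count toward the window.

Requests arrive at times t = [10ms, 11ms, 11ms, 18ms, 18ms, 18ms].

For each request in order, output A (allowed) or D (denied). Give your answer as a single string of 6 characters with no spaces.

Answer: AADDDD

Derivation:
Tracking allowed requests in the window:
  req#1 t=10ms: ALLOW
  req#2 t=11ms: ALLOW
  req#3 t=11ms: DENY
  req#4 t=18ms: DENY
  req#5 t=18ms: DENY
  req#6 t=18ms: DENY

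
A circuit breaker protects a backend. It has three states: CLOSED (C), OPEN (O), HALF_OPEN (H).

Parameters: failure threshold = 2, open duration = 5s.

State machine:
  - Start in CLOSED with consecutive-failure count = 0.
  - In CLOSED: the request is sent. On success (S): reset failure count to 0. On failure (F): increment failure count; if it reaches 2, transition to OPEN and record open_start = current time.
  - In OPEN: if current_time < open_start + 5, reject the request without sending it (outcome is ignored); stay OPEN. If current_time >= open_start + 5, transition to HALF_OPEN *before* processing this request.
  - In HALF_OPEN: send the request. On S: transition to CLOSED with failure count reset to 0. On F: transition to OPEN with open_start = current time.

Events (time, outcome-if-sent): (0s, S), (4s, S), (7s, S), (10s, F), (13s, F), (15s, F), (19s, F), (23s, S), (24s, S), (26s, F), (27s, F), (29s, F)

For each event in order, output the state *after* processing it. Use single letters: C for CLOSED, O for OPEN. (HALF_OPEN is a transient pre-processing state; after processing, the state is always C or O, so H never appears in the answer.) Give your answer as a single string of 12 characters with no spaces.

Answer: CCCCOOOOCCOO

Derivation:
State after each event:
  event#1 t=0s outcome=S: state=CLOSED
  event#2 t=4s outcome=S: state=CLOSED
  event#3 t=7s outcome=S: state=CLOSED
  event#4 t=10s outcome=F: state=CLOSED
  event#5 t=13s outcome=F: state=OPEN
  event#6 t=15s outcome=F: state=OPEN
  event#7 t=19s outcome=F: state=OPEN
  event#8 t=23s outcome=S: state=OPEN
  event#9 t=24s outcome=S: state=CLOSED
  event#10 t=26s outcome=F: state=CLOSED
  event#11 t=27s outcome=F: state=OPEN
  event#12 t=29s outcome=F: state=OPEN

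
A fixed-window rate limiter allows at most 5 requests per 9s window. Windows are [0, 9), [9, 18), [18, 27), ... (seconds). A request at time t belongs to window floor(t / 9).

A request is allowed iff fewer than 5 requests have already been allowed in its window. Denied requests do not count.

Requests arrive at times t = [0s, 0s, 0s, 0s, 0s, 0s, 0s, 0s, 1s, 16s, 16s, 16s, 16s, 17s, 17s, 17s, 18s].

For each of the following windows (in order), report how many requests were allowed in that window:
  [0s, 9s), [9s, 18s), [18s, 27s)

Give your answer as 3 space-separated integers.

Processing requests:
  req#1 t=0s (window 0): ALLOW
  req#2 t=0s (window 0): ALLOW
  req#3 t=0s (window 0): ALLOW
  req#4 t=0s (window 0): ALLOW
  req#5 t=0s (window 0): ALLOW
  req#6 t=0s (window 0): DENY
  req#7 t=0s (window 0): DENY
  req#8 t=0s (window 0): DENY
  req#9 t=1s (window 0): DENY
  req#10 t=16s (window 1): ALLOW
  req#11 t=16s (window 1): ALLOW
  req#12 t=16s (window 1): ALLOW
  req#13 t=16s (window 1): ALLOW
  req#14 t=17s (window 1): ALLOW
  req#15 t=17s (window 1): DENY
  req#16 t=17s (window 1): DENY
  req#17 t=18s (window 2): ALLOW

Allowed counts by window: 5 5 1

Answer: 5 5 1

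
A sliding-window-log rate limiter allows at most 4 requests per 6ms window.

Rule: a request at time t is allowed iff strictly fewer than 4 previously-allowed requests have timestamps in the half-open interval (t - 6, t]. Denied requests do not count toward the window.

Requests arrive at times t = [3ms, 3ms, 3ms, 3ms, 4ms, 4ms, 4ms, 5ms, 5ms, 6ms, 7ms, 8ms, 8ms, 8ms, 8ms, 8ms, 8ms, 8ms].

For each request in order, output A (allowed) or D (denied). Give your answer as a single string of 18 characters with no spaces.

Answer: AAAADDDDDDDDDDDDDD

Derivation:
Tracking allowed requests in the window:
  req#1 t=3ms: ALLOW
  req#2 t=3ms: ALLOW
  req#3 t=3ms: ALLOW
  req#4 t=3ms: ALLOW
  req#5 t=4ms: DENY
  req#6 t=4ms: DENY
  req#7 t=4ms: DENY
  req#8 t=5ms: DENY
  req#9 t=5ms: DENY
  req#10 t=6ms: DENY
  req#11 t=7ms: DENY
  req#12 t=8ms: DENY
  req#13 t=8ms: DENY
  req#14 t=8ms: DENY
  req#15 t=8ms: DENY
  req#16 t=8ms: DENY
  req#17 t=8ms: DENY
  req#18 t=8ms: DENY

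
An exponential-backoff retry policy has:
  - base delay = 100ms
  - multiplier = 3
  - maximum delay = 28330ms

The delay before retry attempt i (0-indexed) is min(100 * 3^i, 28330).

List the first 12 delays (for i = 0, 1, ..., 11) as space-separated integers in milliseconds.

Computing each delay:
  i=0: min(100*3^0, 28330) = 100
  i=1: min(100*3^1, 28330) = 300
  i=2: min(100*3^2, 28330) = 900
  i=3: min(100*3^3, 28330) = 2700
  i=4: min(100*3^4, 28330) = 8100
  i=5: min(100*3^5, 28330) = 24300
  i=6: min(100*3^6, 28330) = 28330
  i=7: min(100*3^7, 28330) = 28330
  i=8: min(100*3^8, 28330) = 28330
  i=9: min(100*3^9, 28330) = 28330
  i=10: min(100*3^10, 28330) = 28330
  i=11: min(100*3^11, 28330) = 28330

Answer: 100 300 900 2700 8100 24300 28330 28330 28330 28330 28330 28330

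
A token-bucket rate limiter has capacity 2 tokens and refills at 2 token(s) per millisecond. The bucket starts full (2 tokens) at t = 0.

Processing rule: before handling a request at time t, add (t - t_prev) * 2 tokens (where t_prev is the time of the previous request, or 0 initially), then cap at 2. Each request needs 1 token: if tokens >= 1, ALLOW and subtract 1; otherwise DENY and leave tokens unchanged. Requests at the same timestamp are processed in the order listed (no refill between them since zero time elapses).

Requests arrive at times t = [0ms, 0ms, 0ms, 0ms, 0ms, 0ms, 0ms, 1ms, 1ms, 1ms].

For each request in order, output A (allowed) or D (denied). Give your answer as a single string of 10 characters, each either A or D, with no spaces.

Answer: AADDDDDAAD

Derivation:
Simulating step by step:
  req#1 t=0ms: ALLOW
  req#2 t=0ms: ALLOW
  req#3 t=0ms: DENY
  req#4 t=0ms: DENY
  req#5 t=0ms: DENY
  req#6 t=0ms: DENY
  req#7 t=0ms: DENY
  req#8 t=1ms: ALLOW
  req#9 t=1ms: ALLOW
  req#10 t=1ms: DENY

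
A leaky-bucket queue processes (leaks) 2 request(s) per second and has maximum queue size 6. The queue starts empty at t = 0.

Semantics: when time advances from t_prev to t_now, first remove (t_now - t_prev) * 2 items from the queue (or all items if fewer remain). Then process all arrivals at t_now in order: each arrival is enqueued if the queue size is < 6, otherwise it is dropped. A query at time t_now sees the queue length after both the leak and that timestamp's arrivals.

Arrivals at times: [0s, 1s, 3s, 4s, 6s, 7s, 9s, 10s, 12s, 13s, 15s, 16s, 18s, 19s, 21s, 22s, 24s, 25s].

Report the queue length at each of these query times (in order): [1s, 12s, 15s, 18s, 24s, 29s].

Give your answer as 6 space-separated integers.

Queue lengths at query times:
  query t=1s: backlog = 1
  query t=12s: backlog = 1
  query t=15s: backlog = 1
  query t=18s: backlog = 1
  query t=24s: backlog = 1
  query t=29s: backlog = 0

Answer: 1 1 1 1 1 0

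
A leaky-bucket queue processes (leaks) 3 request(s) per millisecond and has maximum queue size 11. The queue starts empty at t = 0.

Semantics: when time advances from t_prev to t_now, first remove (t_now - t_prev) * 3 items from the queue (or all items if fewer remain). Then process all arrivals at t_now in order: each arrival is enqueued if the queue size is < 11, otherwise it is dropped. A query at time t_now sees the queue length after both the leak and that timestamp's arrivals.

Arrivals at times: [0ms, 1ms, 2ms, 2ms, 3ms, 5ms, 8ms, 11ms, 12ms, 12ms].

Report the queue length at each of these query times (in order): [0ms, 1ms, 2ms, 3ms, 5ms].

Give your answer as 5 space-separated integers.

Answer: 1 1 2 1 1

Derivation:
Queue lengths at query times:
  query t=0ms: backlog = 1
  query t=1ms: backlog = 1
  query t=2ms: backlog = 2
  query t=3ms: backlog = 1
  query t=5ms: backlog = 1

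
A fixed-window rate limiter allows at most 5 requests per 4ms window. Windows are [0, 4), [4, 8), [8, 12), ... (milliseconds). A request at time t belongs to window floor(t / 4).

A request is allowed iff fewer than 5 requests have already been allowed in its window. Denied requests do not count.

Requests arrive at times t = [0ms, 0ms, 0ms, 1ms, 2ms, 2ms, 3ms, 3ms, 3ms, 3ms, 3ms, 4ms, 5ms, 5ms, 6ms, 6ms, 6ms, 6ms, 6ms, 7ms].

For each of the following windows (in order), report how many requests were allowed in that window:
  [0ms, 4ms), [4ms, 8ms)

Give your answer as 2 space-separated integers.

Processing requests:
  req#1 t=0ms (window 0): ALLOW
  req#2 t=0ms (window 0): ALLOW
  req#3 t=0ms (window 0): ALLOW
  req#4 t=1ms (window 0): ALLOW
  req#5 t=2ms (window 0): ALLOW
  req#6 t=2ms (window 0): DENY
  req#7 t=3ms (window 0): DENY
  req#8 t=3ms (window 0): DENY
  req#9 t=3ms (window 0): DENY
  req#10 t=3ms (window 0): DENY
  req#11 t=3ms (window 0): DENY
  req#12 t=4ms (window 1): ALLOW
  req#13 t=5ms (window 1): ALLOW
  req#14 t=5ms (window 1): ALLOW
  req#15 t=6ms (window 1): ALLOW
  req#16 t=6ms (window 1): ALLOW
  req#17 t=6ms (window 1): DENY
  req#18 t=6ms (window 1): DENY
  req#19 t=6ms (window 1): DENY
  req#20 t=7ms (window 1): DENY

Allowed counts by window: 5 5

Answer: 5 5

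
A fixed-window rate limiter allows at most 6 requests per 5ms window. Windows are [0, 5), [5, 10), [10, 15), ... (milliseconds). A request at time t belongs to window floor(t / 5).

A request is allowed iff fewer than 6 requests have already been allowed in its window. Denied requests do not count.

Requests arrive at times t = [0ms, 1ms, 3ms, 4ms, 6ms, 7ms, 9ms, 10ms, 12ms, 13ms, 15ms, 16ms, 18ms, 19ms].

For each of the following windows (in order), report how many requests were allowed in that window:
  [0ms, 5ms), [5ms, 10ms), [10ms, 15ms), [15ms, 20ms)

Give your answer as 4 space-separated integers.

Processing requests:
  req#1 t=0ms (window 0): ALLOW
  req#2 t=1ms (window 0): ALLOW
  req#3 t=3ms (window 0): ALLOW
  req#4 t=4ms (window 0): ALLOW
  req#5 t=6ms (window 1): ALLOW
  req#6 t=7ms (window 1): ALLOW
  req#7 t=9ms (window 1): ALLOW
  req#8 t=10ms (window 2): ALLOW
  req#9 t=12ms (window 2): ALLOW
  req#10 t=13ms (window 2): ALLOW
  req#11 t=15ms (window 3): ALLOW
  req#12 t=16ms (window 3): ALLOW
  req#13 t=18ms (window 3): ALLOW
  req#14 t=19ms (window 3): ALLOW

Allowed counts by window: 4 3 3 4

Answer: 4 3 3 4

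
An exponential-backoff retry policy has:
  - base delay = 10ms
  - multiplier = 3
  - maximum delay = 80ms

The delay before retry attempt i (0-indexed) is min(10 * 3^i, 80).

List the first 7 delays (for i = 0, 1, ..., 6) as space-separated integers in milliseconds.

Computing each delay:
  i=0: min(10*3^0, 80) = 10
  i=1: min(10*3^1, 80) = 30
  i=2: min(10*3^2, 80) = 80
  i=3: min(10*3^3, 80) = 80
  i=4: min(10*3^4, 80) = 80
  i=5: min(10*3^5, 80) = 80
  i=6: min(10*3^6, 80) = 80

Answer: 10 30 80 80 80 80 80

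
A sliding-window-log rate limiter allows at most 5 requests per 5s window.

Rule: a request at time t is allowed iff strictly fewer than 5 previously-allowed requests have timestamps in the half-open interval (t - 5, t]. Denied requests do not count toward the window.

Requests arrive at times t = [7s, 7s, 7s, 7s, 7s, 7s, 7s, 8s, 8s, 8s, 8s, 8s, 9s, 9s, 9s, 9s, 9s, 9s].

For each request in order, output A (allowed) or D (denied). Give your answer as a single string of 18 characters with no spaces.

Answer: AAAAADDDDDDDDDDDDD

Derivation:
Tracking allowed requests in the window:
  req#1 t=7s: ALLOW
  req#2 t=7s: ALLOW
  req#3 t=7s: ALLOW
  req#4 t=7s: ALLOW
  req#5 t=7s: ALLOW
  req#6 t=7s: DENY
  req#7 t=7s: DENY
  req#8 t=8s: DENY
  req#9 t=8s: DENY
  req#10 t=8s: DENY
  req#11 t=8s: DENY
  req#12 t=8s: DENY
  req#13 t=9s: DENY
  req#14 t=9s: DENY
  req#15 t=9s: DENY
  req#16 t=9s: DENY
  req#17 t=9s: DENY
  req#18 t=9s: DENY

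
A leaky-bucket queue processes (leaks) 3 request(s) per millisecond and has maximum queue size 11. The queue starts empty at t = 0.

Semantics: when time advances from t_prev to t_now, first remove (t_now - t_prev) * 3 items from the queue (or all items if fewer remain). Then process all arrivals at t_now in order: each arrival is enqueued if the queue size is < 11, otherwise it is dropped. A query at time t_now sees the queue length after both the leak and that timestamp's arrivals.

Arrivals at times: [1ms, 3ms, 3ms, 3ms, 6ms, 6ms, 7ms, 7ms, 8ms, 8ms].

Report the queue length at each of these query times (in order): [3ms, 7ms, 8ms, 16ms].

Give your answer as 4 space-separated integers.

Queue lengths at query times:
  query t=3ms: backlog = 3
  query t=7ms: backlog = 2
  query t=8ms: backlog = 2
  query t=16ms: backlog = 0

Answer: 3 2 2 0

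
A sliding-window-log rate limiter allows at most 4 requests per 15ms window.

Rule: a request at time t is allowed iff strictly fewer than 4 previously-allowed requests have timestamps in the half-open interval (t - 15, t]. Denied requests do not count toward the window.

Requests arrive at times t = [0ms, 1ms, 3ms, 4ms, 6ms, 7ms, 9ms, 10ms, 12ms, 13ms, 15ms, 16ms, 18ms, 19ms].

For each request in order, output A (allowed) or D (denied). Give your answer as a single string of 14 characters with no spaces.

Tracking allowed requests in the window:
  req#1 t=0ms: ALLOW
  req#2 t=1ms: ALLOW
  req#3 t=3ms: ALLOW
  req#4 t=4ms: ALLOW
  req#5 t=6ms: DENY
  req#6 t=7ms: DENY
  req#7 t=9ms: DENY
  req#8 t=10ms: DENY
  req#9 t=12ms: DENY
  req#10 t=13ms: DENY
  req#11 t=15ms: ALLOW
  req#12 t=16ms: ALLOW
  req#13 t=18ms: ALLOW
  req#14 t=19ms: ALLOW

Answer: AAAADDDDDDAAAA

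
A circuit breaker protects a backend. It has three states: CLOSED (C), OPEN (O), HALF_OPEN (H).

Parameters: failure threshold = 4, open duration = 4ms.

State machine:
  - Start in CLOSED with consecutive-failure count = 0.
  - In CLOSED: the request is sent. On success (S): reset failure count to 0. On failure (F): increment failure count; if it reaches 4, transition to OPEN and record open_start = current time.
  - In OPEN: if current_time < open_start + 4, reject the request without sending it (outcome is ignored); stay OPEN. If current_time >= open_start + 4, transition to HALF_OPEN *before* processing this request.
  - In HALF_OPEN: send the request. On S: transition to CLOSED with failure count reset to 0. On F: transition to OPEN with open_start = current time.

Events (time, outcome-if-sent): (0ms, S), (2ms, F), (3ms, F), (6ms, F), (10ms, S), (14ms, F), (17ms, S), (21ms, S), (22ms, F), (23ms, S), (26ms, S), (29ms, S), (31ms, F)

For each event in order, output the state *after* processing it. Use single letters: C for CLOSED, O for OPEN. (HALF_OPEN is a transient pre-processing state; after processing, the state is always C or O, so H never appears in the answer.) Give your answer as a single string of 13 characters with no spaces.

Answer: CCCCCCCCCCCCC

Derivation:
State after each event:
  event#1 t=0ms outcome=S: state=CLOSED
  event#2 t=2ms outcome=F: state=CLOSED
  event#3 t=3ms outcome=F: state=CLOSED
  event#4 t=6ms outcome=F: state=CLOSED
  event#5 t=10ms outcome=S: state=CLOSED
  event#6 t=14ms outcome=F: state=CLOSED
  event#7 t=17ms outcome=S: state=CLOSED
  event#8 t=21ms outcome=S: state=CLOSED
  event#9 t=22ms outcome=F: state=CLOSED
  event#10 t=23ms outcome=S: state=CLOSED
  event#11 t=26ms outcome=S: state=CLOSED
  event#12 t=29ms outcome=S: state=CLOSED
  event#13 t=31ms outcome=F: state=CLOSED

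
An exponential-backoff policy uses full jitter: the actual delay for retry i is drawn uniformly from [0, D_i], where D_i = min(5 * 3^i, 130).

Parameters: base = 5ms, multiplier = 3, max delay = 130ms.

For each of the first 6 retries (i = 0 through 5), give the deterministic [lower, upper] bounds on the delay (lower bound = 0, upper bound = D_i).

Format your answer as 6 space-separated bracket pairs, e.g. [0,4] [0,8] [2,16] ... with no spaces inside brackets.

Answer: [0,5] [0,15] [0,45] [0,130] [0,130] [0,130]

Derivation:
Computing bounds per retry:
  i=0: D_i=min(5*3^0,130)=5, bounds=[0,5]
  i=1: D_i=min(5*3^1,130)=15, bounds=[0,15]
  i=2: D_i=min(5*3^2,130)=45, bounds=[0,45]
  i=3: D_i=min(5*3^3,130)=130, bounds=[0,130]
  i=4: D_i=min(5*3^4,130)=130, bounds=[0,130]
  i=5: D_i=min(5*3^5,130)=130, bounds=[0,130]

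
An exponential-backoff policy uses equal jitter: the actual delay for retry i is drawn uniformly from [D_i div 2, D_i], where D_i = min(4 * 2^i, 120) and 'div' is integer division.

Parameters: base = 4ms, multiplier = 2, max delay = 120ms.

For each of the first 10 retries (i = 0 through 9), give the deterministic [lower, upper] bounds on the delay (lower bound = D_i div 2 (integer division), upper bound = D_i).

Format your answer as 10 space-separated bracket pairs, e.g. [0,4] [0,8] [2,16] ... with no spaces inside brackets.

Answer: [2,4] [4,8] [8,16] [16,32] [32,64] [60,120] [60,120] [60,120] [60,120] [60,120]

Derivation:
Computing bounds per retry:
  i=0: D_i=min(4*2^0,120)=4, bounds=[2,4]
  i=1: D_i=min(4*2^1,120)=8, bounds=[4,8]
  i=2: D_i=min(4*2^2,120)=16, bounds=[8,16]
  i=3: D_i=min(4*2^3,120)=32, bounds=[16,32]
  i=4: D_i=min(4*2^4,120)=64, bounds=[32,64]
  i=5: D_i=min(4*2^5,120)=120, bounds=[60,120]
  i=6: D_i=min(4*2^6,120)=120, bounds=[60,120]
  i=7: D_i=min(4*2^7,120)=120, bounds=[60,120]
  i=8: D_i=min(4*2^8,120)=120, bounds=[60,120]
  i=9: D_i=min(4*2^9,120)=120, bounds=[60,120]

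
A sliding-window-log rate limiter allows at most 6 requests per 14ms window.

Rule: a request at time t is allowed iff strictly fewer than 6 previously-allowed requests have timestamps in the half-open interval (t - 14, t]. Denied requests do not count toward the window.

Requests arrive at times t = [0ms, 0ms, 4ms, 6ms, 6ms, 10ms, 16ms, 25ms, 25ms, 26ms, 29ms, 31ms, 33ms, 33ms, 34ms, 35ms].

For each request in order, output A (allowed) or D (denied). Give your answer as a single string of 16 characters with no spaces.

Tracking allowed requests in the window:
  req#1 t=0ms: ALLOW
  req#2 t=0ms: ALLOW
  req#3 t=4ms: ALLOW
  req#4 t=6ms: ALLOW
  req#5 t=6ms: ALLOW
  req#6 t=10ms: ALLOW
  req#7 t=16ms: ALLOW
  req#8 t=25ms: ALLOW
  req#9 t=25ms: ALLOW
  req#10 t=26ms: ALLOW
  req#11 t=29ms: ALLOW
  req#12 t=31ms: ALLOW
  req#13 t=33ms: ALLOW
  req#14 t=33ms: DENY
  req#15 t=34ms: DENY
  req#16 t=35ms: DENY

Answer: AAAAAAAAAAAAADDD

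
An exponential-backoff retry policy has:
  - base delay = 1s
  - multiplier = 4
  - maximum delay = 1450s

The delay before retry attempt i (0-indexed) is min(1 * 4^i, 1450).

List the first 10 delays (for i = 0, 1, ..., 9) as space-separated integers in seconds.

Answer: 1 4 16 64 256 1024 1450 1450 1450 1450

Derivation:
Computing each delay:
  i=0: min(1*4^0, 1450) = 1
  i=1: min(1*4^1, 1450) = 4
  i=2: min(1*4^2, 1450) = 16
  i=3: min(1*4^3, 1450) = 64
  i=4: min(1*4^4, 1450) = 256
  i=5: min(1*4^5, 1450) = 1024
  i=6: min(1*4^6, 1450) = 1450
  i=7: min(1*4^7, 1450) = 1450
  i=8: min(1*4^8, 1450) = 1450
  i=9: min(1*4^9, 1450) = 1450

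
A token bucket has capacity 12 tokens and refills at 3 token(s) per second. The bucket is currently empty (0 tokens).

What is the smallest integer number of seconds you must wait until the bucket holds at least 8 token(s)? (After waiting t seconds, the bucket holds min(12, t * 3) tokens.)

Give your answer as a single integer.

Answer: 3

Derivation:
Need t * 3 >= 8, so t >= 8/3.
Smallest integer t = ceil(8/3) = 3.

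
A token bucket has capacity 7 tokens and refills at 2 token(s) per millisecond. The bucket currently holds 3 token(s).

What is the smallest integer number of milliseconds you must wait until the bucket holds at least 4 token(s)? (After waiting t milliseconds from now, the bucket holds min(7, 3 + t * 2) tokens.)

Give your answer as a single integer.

Answer: 1

Derivation:
Need 3 + t * 2 >= 4, so t >= 1/2.
Smallest integer t = ceil(1/2) = 1.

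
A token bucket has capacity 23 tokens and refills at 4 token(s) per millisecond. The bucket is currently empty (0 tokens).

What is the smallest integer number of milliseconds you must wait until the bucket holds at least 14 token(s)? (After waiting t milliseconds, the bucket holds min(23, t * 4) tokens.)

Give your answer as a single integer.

Answer: 4

Derivation:
Need t * 4 >= 14, so t >= 14/4.
Smallest integer t = ceil(14/4) = 4.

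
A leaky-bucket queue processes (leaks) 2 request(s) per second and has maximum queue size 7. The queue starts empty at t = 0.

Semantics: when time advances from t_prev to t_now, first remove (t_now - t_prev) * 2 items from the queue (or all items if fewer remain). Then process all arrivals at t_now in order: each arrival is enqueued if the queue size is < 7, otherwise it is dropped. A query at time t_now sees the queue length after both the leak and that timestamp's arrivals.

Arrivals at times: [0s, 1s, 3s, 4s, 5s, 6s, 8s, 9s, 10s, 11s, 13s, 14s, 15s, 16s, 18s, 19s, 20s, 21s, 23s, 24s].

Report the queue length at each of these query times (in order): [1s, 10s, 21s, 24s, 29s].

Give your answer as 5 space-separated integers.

Queue lengths at query times:
  query t=1s: backlog = 1
  query t=10s: backlog = 1
  query t=21s: backlog = 1
  query t=24s: backlog = 1
  query t=29s: backlog = 0

Answer: 1 1 1 1 0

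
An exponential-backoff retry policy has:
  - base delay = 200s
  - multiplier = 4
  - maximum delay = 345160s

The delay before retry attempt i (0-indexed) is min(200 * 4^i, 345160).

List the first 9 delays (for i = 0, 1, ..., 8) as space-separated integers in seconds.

Computing each delay:
  i=0: min(200*4^0, 345160) = 200
  i=1: min(200*4^1, 345160) = 800
  i=2: min(200*4^2, 345160) = 3200
  i=3: min(200*4^3, 345160) = 12800
  i=4: min(200*4^4, 345160) = 51200
  i=5: min(200*4^5, 345160) = 204800
  i=6: min(200*4^6, 345160) = 345160
  i=7: min(200*4^7, 345160) = 345160
  i=8: min(200*4^8, 345160) = 345160

Answer: 200 800 3200 12800 51200 204800 345160 345160 345160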